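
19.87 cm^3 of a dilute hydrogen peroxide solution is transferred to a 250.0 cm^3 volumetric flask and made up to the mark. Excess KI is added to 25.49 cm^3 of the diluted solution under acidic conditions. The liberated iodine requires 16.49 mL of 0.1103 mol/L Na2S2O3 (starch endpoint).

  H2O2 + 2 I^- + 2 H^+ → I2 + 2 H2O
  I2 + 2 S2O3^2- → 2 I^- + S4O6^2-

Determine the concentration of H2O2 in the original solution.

n(S2O3^2-) = 0.01649 × 0.1103 = 1.819 × 10^-3 mol
n(I2) = n(S2O3^2-)/2 = 9.094 × 10^-4 mol
n(H2O2) in the aliquot = 9.094 × 10^-4 mol (1:1 ratio)
[H2O2]_dilute = 9.094 × 10^-4 / 0.02549 = 0.03568 mol/L
[H2O2]_original = 0.03568 × 250.0/19.87 = 0.4489 mol/L

0.4489 mol/L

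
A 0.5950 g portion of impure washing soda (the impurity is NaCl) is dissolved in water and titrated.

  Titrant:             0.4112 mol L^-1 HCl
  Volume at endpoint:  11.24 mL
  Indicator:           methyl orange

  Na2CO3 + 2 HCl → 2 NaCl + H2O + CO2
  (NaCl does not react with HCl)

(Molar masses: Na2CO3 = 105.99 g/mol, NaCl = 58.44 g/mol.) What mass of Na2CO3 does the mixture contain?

n(HCl) = 0.01124 × 0.4112 = 4.622 × 10^-3 mol
Let x = n(Na2CO3), y = n(NaCl).
Titrant: 2x = 4.622 × 10^-3;  mass: 105.99x + 58.44y = 0.5950
Solving, x = 2.311 × 10^-3 mol, y = 5.990 × 10^-3 mol
mass of Na2CO3 = 2.311 × 10^-3 × 105.99 = 0.2449 g

0.2449 g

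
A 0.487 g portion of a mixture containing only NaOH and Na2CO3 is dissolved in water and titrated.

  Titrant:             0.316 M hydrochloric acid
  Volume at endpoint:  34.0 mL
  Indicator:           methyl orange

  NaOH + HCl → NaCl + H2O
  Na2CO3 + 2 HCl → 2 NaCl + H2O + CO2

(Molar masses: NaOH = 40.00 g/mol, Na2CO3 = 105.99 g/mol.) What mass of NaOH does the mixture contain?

n(HCl) = 0.0340 × 0.316 = 0.0107 mol
Let x = n(NaOH), y = n(Na2CO3).
Titrant: 1x + 2y = 0.0107;  mass: 40.00x + 105.99y = 0.487
Solving, x = 6.34 × 10^-3 mol, y = 2.20 × 10^-3 mol
mass of NaOH = 6.34 × 10^-3 × 40.00 = 0.254 g

0.254 g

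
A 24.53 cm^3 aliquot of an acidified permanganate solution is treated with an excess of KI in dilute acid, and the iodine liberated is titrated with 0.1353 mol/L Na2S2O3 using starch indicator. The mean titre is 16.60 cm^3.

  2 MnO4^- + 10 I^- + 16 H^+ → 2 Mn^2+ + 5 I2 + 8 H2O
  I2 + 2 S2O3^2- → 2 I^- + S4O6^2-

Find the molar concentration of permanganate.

n(S2O3^2-) = 0.01660 × 0.1353 = 2.246 × 10^-3 mol
n(I2) = n(S2O3^2-)/2 = 1.123 × 10^-3 mol
From the 2:5 ratio, n(MnO4^-) in the aliquot = 2/5 × 1.123 × 10^-3 = 4.492 × 10^-4 mol
[MnO4^-] = 4.492 × 10^-4 / 0.02453 = 0.01831 mol/L

0.01831 mol/L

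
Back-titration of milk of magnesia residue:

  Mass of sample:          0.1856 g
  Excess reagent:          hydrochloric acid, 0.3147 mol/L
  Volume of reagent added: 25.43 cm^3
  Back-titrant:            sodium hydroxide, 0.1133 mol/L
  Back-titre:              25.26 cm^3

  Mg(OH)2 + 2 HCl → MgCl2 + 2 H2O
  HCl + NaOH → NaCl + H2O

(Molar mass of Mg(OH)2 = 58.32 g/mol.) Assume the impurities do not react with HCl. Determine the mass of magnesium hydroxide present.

0.1499 g

n(HCl) added = 0.02543 × 0.3147 = 8.003 × 10^-3 mol
n(NaOH) used in back-titration = 0.02526 × 0.1133 = 2.862 × 10^-3 mol
n(HCl) left over = 2.862 × 10^-3 mol (1:1 ratio)
n(HCl) consumed by analyte = 8.003 × 10^-3 − 2.862 × 10^-3 = 5.141 × 10^-3 mol
From the 1:2 ratio, n(Mg(OH)2) = 1/2 × 5.141 × 10^-3 = 2.570 × 10^-3 mol
mass of Mg(OH)2 = 2.570 × 10^-3 × 58.32 = 0.1499 g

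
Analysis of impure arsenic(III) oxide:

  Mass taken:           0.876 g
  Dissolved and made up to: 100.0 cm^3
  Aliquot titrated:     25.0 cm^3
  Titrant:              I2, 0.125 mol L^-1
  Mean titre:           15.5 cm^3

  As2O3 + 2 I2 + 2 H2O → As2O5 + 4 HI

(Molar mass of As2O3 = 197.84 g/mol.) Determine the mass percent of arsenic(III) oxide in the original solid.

n(I2) per titration = 0.0155 × 0.125 = 1.94 × 10^-3 mol
From the 1:2 ratio, n(As2O3) in each aliquot = 1/2 × 1.94 × 10^-3 = 9.69 × 10^-4 mol
n(As2O3) in the whole flask = 9.69 × 10^-4 × 100.0/25.0 = 3.88 × 10^-3 mol
mass of As2O3 = 3.88 × 10^-3 × 197.84 = 0.767 g
% As2O3 = 0.767 / 0.876 × 100 = 87.5 %

87.5 %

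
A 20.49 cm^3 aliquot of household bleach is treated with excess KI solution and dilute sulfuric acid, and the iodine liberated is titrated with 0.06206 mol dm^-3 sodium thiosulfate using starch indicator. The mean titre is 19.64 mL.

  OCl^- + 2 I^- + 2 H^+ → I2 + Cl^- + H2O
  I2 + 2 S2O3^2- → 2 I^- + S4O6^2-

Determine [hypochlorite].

n(S2O3^2-) = 0.01964 × 0.06206 = 1.219 × 10^-3 mol
n(I2) = n(S2O3^2-)/2 = 6.094 × 10^-4 mol
n(OCl^-) in the aliquot = 6.094 × 10^-4 mol (1:1 ratio)
[OCl^-] = 6.094 × 10^-4 / 0.02049 = 0.02974 mol/L

0.02974 mol/L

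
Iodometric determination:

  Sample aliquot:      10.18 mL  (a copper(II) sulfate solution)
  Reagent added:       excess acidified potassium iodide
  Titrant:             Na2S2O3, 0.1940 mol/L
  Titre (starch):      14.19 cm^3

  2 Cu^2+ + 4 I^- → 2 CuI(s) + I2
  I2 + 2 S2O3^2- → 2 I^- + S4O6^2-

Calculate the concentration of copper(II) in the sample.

n(S2O3^2-) = 0.01419 × 0.1940 = 2.753 × 10^-3 mol
n(I2) = n(S2O3^2-)/2 = 1.376 × 10^-3 mol
From the 2:1 ratio, n(Cu2+) in the aliquot = 2/1 × 1.376 × 10^-3 = 2.753 × 10^-3 mol
[Cu2+] = 2.753 × 10^-3 / 0.01018 = 0.2704 mol/L

0.2704 mol/L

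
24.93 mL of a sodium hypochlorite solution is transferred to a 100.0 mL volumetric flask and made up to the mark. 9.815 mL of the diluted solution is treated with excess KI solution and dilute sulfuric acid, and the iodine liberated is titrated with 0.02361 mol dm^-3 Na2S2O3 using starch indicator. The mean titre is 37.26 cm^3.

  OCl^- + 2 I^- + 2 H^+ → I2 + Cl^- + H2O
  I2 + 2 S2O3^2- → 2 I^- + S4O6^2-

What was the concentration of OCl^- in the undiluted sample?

n(S2O3^2-) = 0.03726 × 0.02361 = 8.797 × 10^-4 mol
n(I2) = n(S2O3^2-)/2 = 4.399 × 10^-4 mol
n(OCl^-) in the aliquot = 4.399 × 10^-4 mol (1:1 ratio)
[OCl^-]_dilute = 4.399 × 10^-4 / 0.009815 = 0.04481 mol/L
[OCl^-]_original = 0.04481 × 100.0/24.93 = 0.1798 mol/L

0.1798 mol/L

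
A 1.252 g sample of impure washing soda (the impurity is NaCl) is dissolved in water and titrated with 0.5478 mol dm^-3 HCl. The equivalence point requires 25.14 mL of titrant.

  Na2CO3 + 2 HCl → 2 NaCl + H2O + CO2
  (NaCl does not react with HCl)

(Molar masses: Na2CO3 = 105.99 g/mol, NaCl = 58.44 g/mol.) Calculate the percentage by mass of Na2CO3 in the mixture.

58.29 %

n(HCl) = 0.02514 × 0.5478 = 0.01377 mol
Let x = n(Na2CO3), y = n(NaCl).
Titrant: 2x = 0.01377;  mass: 105.99x + 58.44y = 1.252
Solving, x = 6.886 × 10^-3 mol, y = 8.935 × 10^-3 mol
mass of Na2CO3 = 6.886 × 10^-3 × 105.99 = 0.7298 g
% Na2CO3 = 0.7298 / 1.252 × 100 = 58.29 %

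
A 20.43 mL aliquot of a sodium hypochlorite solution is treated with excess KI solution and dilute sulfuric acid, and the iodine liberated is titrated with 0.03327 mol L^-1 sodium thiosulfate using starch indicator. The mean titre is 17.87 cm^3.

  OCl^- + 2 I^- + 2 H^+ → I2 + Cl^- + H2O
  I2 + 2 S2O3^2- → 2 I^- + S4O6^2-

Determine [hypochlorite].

n(S2O3^2-) = 0.01787 × 0.03327 = 5.945 × 10^-4 mol
n(I2) = n(S2O3^2-)/2 = 2.973 × 10^-4 mol
n(OCl^-) in the aliquot = 2.973 × 10^-4 mol (1:1 ratio)
[OCl^-] = 2.973 × 10^-4 / 0.02043 = 0.01455 mol/L

0.01455 mol/L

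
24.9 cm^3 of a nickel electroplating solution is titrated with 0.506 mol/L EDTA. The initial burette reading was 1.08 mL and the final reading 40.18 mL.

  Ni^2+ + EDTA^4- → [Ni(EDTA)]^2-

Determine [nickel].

n(EDTA) = 0.0391 L × 0.506 mol/L = 0.0198 mol
n(Ni2+) = 0.0198 mol (1:1 mole ratio)
[Ni2+] = 0.0198 mol / 0.0249 L = 0.795 mol/L

0.795 mol/L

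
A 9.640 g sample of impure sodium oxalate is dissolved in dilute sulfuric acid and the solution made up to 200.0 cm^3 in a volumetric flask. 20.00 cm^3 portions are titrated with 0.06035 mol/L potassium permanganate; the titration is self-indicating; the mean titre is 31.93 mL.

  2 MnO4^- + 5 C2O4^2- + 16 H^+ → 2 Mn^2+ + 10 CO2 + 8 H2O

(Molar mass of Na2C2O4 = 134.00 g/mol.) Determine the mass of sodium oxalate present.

n(KMnO4) per titration = 0.03193 × 0.06035 = 1.927 × 10^-3 mol
From the 5:2 ratio, n(Na2C2O4) in each aliquot = 5/2 × 1.927 × 10^-3 = 4.817 × 10^-3 mol
n(Na2C2O4) in the whole flask = 4.817 × 10^-3 × 200.0/20.00 = 0.04817 mol
mass of Na2C2O4 = 0.04817 × 134.00 = 6.455 g

6.455 g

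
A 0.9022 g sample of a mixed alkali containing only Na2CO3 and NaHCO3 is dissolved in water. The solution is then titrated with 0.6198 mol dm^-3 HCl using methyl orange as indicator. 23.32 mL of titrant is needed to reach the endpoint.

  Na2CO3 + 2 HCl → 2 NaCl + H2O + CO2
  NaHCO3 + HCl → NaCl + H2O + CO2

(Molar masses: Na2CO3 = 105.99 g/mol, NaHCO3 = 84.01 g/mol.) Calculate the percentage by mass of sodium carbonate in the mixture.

n(HCl) = 0.02332 × 0.6198 = 0.01445 mol
Let x = n(Na2CO3), y = n(NaHCO3).
Titrant: 2x + 1y = 0.01445;  mass: 105.99x + 84.01y = 0.9022
Solving, x = 5.031 × 10^-3 mol, y = 4.392 × 10^-3 mol
mass of Na2CO3 = 5.031 × 10^-3 × 105.99 = 0.5332 g
% Na2CO3 = 0.5332 / 0.9022 × 100 = 59.10 %

59.10 %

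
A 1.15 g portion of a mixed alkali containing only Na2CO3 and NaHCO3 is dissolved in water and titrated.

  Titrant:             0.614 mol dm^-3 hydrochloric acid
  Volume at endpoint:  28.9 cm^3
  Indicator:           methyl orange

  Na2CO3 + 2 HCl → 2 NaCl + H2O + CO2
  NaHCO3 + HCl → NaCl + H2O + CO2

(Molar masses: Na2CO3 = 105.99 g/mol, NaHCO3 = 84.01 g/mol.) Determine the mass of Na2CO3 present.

n(HCl) = 0.0289 × 0.614 = 0.0177 mol
Let x = n(Na2CO3), y = n(NaHCO3).
Titrant: 2x + 1y = 0.0177;  mass: 105.99x + 84.01y = 1.15
Solving, x = 5.49 × 10^-3 mol, y = 6.76 × 10^-3 mol
mass of Na2CO3 = 5.49 × 10^-3 × 105.99 = 0.582 g

0.582 g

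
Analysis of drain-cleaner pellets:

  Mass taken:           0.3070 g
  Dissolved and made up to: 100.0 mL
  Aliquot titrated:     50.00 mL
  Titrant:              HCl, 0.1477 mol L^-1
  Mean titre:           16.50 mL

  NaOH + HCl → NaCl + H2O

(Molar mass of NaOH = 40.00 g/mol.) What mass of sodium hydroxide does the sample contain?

n(HCl) per titration = 0.01650 × 0.1477 = 2.437 × 10^-3 mol
n(NaOH) in each aliquot = 2.437 × 10^-3 mol (1:1 ratio)
n(NaOH) in the whole flask = 2.437 × 10^-3 × 100.0/50.00 = 4.874 × 10^-3 mol
mass of NaOH = 4.874 × 10^-3 × 40.00 = 0.1950 g

0.1950 g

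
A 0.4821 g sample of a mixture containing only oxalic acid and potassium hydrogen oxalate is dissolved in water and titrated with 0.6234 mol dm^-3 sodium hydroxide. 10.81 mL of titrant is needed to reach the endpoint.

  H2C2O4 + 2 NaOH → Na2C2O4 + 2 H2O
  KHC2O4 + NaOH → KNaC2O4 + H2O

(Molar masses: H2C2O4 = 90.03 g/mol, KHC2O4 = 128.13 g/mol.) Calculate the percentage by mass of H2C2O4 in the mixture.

42.84 %

n(NaOH) = 0.01081 × 0.6234 = 6.739 × 10^-3 mol
Let x = n(H2C2O4), y = n(KHC2O4).
Titrant: 2x + 1y = 6.739 × 10^-3;  mass: 90.03x + 128.13y = 0.4821
Solving, x = 2.294 × 10^-3 mol, y = 2.151 × 10^-3 mol
mass of H2C2O4 = 2.294 × 10^-3 × 90.03 = 0.2065 g
% H2C2O4 = 0.2065 / 0.4821 × 100 = 42.84 %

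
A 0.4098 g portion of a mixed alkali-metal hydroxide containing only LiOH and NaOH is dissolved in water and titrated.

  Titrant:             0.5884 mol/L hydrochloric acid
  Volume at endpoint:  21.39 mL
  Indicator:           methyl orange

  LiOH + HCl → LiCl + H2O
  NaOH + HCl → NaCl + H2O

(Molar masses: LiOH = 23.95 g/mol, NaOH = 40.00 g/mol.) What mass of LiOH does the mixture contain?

n(HCl) = 0.02139 × 0.5884 = 0.01259 mol
Let x = n(LiOH), y = n(NaOH).
Titrant: 1x + 1y = 0.01259;  mass: 23.95x + 40.00y = 0.4098
Solving, x = 5.834 × 10^-3 mol, y = 6.752 × 10^-3 mol
mass of LiOH = 5.834 × 10^-3 × 23.95 = 0.1397 g

0.1397 g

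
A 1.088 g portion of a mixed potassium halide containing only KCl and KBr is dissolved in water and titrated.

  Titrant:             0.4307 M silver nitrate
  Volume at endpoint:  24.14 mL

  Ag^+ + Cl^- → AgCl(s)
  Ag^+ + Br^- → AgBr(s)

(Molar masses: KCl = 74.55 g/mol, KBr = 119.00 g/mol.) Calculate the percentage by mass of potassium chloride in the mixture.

n(AgNO3) = 0.02414 × 0.4307 = 0.01040 mol
Let x = n(KCl), y = n(KBr).
Titrant: 1x + 1y = 0.01040;  mass: 74.55x + 119.00y = 1.088
Solving, x = 3.358 × 10^-3 mol, y = 7.039 × 10^-3 mol
mass of KCl = 3.358 × 10^-3 × 74.55 = 0.2503 g
% KCl = 0.2503 / 1.088 × 100 = 23.01 %

23.01 %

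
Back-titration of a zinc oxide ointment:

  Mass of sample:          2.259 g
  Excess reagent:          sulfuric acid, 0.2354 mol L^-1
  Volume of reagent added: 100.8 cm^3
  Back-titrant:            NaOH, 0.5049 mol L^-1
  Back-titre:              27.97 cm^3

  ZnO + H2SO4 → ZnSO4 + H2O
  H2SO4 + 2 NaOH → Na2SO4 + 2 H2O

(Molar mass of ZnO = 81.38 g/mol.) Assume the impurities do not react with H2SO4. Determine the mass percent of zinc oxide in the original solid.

n(H2SO4) added = 0.1008 × 0.2354 = 0.02373 mol
n(NaOH) used in back-titration = 0.02797 × 0.5049 = 0.01412 mol
From the 1:2 ratio, n(H2SO4) left over = 1/2 × 0.01412 = 7.061 × 10^-3 mol
n(H2SO4) consumed by analyte = 0.02373 − 7.061 × 10^-3 = 0.01667 mol
n(ZnO) = 0.01667 mol (1:1 ratio)
mass of ZnO = 0.01667 × 81.38 = 1.356 g
% ZnO = 1.356 / 2.259 × 100 = 60.04 %

60.04 %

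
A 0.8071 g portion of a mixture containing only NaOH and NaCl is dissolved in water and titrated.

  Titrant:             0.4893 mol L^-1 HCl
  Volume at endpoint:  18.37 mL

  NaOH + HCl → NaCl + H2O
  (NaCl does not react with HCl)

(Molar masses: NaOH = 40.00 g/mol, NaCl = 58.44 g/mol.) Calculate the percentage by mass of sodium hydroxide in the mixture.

n(HCl) = 0.01837 × 0.4893 = 8.988 × 10^-3 mol
Let x = n(NaOH), y = n(NaCl).
Titrant: 1x = 8.988 × 10^-3;  mass: 40.00x + 58.44y = 0.8071
Solving, x = 8.988 × 10^-3 mol, y = 7.658 × 10^-3 mol
mass of NaOH = 8.988 × 10^-3 × 40.00 = 0.3595 g
% NaOH = 0.3595 / 0.8071 × 100 = 44.55 %

44.55 %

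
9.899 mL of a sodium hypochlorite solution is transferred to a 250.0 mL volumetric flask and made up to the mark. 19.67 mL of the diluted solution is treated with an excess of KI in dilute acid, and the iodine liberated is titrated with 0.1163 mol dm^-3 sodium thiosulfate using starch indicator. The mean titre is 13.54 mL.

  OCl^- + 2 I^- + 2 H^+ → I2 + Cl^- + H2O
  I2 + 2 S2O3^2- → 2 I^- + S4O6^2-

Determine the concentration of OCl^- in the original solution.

n(S2O3^2-) = 0.01354 × 0.1163 = 1.575 × 10^-3 mol
n(I2) = n(S2O3^2-)/2 = 7.874 × 10^-4 mol
n(OCl^-) in the aliquot = 7.874 × 10^-4 mol (1:1 ratio)
[OCl^-]_dilute = 7.874 × 10^-4 / 0.01967 = 0.04003 mol/L
[OCl^-]_original = 0.04003 × 250.0/9.899 = 1.011 mol/L

1.011 mol/L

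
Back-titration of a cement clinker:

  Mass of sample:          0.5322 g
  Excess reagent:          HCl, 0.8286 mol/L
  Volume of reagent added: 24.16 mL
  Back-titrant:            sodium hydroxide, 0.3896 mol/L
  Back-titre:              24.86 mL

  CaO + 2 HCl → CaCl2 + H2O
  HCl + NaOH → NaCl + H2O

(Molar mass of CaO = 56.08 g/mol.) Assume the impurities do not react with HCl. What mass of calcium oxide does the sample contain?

0.2898 g

n(HCl) added = 0.02416 × 0.8286 = 0.02002 mol
n(NaOH) used in back-titration = 0.02486 × 0.3896 = 9.685 × 10^-3 mol
n(HCl) left over = 9.685 × 10^-3 mol (1:1 ratio)
n(HCl) consumed by analyte = 0.02002 − 9.685 × 10^-3 = 0.01033 mol
From the 1:2 ratio, n(CaO) = 1/2 × 0.01033 = 5.167 × 10^-3 mol
mass of CaO = 5.167 × 10^-3 × 56.08 = 0.2898 g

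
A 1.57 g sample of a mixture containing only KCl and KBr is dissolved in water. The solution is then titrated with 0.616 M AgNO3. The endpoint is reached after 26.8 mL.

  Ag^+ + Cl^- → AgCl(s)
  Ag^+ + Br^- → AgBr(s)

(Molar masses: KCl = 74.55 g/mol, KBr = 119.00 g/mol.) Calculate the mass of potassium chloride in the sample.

0.662 g

n(AgNO3) = 0.0268 × 0.616 = 0.0165 mol
Let x = n(KCl), y = n(KBr).
Titrant: 1x + 1y = 0.0165;  mass: 74.55x + 119.00y = 1.57
Solving, x = 8.88 × 10^-3 mol, y = 7.63 × 10^-3 mol
mass of KCl = 8.88 × 10^-3 × 74.55 = 0.662 g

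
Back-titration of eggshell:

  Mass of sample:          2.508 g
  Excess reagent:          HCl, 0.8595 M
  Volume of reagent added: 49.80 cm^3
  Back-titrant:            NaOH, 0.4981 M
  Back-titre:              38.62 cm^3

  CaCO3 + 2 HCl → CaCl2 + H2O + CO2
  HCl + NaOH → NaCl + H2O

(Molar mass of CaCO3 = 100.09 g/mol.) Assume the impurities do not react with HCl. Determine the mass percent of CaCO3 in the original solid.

47.02 %

n(HCl) added = 0.04980 × 0.8595 = 0.04280 mol
n(NaOH) used in back-titration = 0.03862 × 0.4981 = 0.01924 mol
n(HCl) left over = 0.01924 mol (1:1 ratio)
n(HCl) consumed by analyte = 0.04280 − 0.01924 = 0.02357 mol
From the 1:2 ratio, n(CaCO3) = 1/2 × 0.02357 = 0.01178 mol
mass of CaCO3 = 0.01178 × 100.09 = 1.179 g
% CaCO3 = 1.179 / 2.508 × 100 = 47.02 %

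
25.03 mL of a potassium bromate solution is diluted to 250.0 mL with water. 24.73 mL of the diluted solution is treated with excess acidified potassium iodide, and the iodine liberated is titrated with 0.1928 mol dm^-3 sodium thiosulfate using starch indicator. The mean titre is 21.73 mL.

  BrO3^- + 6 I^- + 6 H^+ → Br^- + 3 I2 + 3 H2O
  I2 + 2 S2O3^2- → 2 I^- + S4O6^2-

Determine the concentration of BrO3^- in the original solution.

0.2820 mol/L

n(S2O3^2-) = 0.02173 × 0.1928 = 4.190 × 10^-3 mol
n(I2) = n(S2O3^2-)/2 = 2.095 × 10^-3 mol
From the 1:3 ratio, n(BrO3^-) in the aliquot = 1/3 × 2.095 × 10^-3 = 6.983 × 10^-4 mol
[BrO3^-]_dilute = 6.983 × 10^-4 / 0.02473 = 0.02824 mol/L
[BrO3^-]_original = 0.02824 × 250.0/25.03 = 0.2820 mol/L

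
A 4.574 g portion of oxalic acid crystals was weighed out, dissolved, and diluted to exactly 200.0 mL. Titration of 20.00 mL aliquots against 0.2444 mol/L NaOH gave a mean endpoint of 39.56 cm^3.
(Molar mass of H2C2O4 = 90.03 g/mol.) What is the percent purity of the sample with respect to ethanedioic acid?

95.15 %

H2C2O4 + 2 NaOH → Na2C2O4 + 2 H2O
n(NaOH) per titration = 0.03956 × 0.2444 = 9.668 × 10^-3 mol
From the 1:2 ratio, n(H2C2O4) in each aliquot = 1/2 × 9.668 × 10^-3 = 4.834 × 10^-3 mol
n(H2C2O4) in the whole flask = 4.834 × 10^-3 × 200.0/20.00 = 0.04834 mol
mass of H2C2O4 = 0.04834 × 90.03 = 4.352 g
% H2C2O4 = 4.352 / 4.574 × 100 = 95.15 %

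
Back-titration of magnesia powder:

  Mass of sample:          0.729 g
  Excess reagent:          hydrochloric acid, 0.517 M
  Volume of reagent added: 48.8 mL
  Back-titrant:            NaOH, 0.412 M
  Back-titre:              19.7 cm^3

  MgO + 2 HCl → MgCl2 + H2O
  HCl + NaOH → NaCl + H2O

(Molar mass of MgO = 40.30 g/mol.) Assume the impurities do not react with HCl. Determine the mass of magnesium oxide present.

n(HCl) added = 0.0488 × 0.517 = 0.0252 mol
n(NaOH) used in back-titration = 0.0197 × 0.412 = 8.12 × 10^-3 mol
n(HCl) left over = 8.12 × 10^-3 mol (1:1 ratio)
n(HCl) consumed by analyte = 0.0252 − 8.12 × 10^-3 = 0.0171 mol
From the 1:2 ratio, n(MgO) = 1/2 × 0.0171 = 8.56 × 10^-3 mol
mass of MgO = 8.56 × 10^-3 × 40.30 = 0.345 g

0.345 g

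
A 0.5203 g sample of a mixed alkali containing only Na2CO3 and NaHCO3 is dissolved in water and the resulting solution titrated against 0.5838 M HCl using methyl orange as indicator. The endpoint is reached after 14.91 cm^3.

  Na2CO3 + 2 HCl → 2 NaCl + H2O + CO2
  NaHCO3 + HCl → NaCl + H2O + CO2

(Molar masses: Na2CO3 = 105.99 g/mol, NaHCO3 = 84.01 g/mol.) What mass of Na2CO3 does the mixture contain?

n(HCl) = 0.01491 × 0.5838 = 8.704 × 10^-3 mol
Let x = n(Na2CO3), y = n(NaHCO3).
Titrant: 2x + 1y = 8.704 × 10^-3;  mass: 105.99x + 84.01y = 0.5203
Solving, x = 3.401 × 10^-3 mol, y = 1.903 × 10^-3 mol
mass of Na2CO3 = 3.401 × 10^-3 × 105.99 = 0.3605 g

0.3605 g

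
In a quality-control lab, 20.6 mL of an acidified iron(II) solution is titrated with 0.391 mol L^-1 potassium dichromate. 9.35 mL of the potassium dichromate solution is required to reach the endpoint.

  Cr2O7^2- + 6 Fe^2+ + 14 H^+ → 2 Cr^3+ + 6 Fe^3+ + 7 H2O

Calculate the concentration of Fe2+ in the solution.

1.06 mol/L

n(K2Cr2O7) = 0.00935 L × 0.391 mol/L = 3.66 × 10^-3 mol
From the 6:1 mole ratio, n(Fe2+) = 6/1 × 3.66 × 10^-3 = 0.0219 mol
[Fe2+] = 0.0219 mol / 0.0206 L = 1.06 mol/L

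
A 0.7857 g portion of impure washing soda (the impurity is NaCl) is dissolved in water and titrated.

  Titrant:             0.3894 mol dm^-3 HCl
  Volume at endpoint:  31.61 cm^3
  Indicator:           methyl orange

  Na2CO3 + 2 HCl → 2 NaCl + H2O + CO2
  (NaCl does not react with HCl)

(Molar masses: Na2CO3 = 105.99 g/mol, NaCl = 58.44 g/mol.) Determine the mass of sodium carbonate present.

0.6523 g

n(HCl) = 0.03161 × 0.3894 = 0.01231 mol
Let x = n(Na2CO3), y = n(NaCl).
Titrant: 2x = 0.01231;  mass: 105.99x + 58.44y = 0.7857
Solving, x = 6.154 × 10^-3 mol, y = 2.282 × 10^-3 mol
mass of Na2CO3 = 6.154 × 10^-3 × 105.99 = 0.6523 g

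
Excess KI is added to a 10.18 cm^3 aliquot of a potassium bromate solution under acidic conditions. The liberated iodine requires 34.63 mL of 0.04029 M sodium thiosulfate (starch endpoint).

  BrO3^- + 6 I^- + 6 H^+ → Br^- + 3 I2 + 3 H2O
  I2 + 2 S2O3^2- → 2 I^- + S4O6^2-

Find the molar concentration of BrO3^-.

0.02284 M

n(S2O3^2-) = 0.03463 × 0.04029 = 1.395 × 10^-3 mol
n(I2) = n(S2O3^2-)/2 = 6.976 × 10^-4 mol
From the 1:3 ratio, n(BrO3^-) in the aliquot = 1/3 × 6.976 × 10^-4 = 2.325 × 10^-4 mol
[BrO3^-] = 2.325 × 10^-4 / 0.01018 = 0.02284 mol/L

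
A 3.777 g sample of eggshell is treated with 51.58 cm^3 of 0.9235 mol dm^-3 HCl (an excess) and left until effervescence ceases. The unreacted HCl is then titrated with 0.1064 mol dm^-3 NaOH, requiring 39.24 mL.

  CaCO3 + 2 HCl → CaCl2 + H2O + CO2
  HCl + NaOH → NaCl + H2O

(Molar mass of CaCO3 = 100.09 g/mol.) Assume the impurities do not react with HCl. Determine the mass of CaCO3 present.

2.175 g

n(HCl) added = 0.05158 × 0.9235 = 0.04763 mol
n(NaOH) used in back-titration = 0.03924 × 0.1064 = 4.175 × 10^-3 mol
n(HCl) left over = 4.175 × 10^-3 mol (1:1 ratio)
n(HCl) consumed by analyte = 0.04763 − 4.175 × 10^-3 = 0.04346 mol
From the 1:2 ratio, n(CaCO3) = 1/2 × 0.04346 = 0.02173 mol
mass of CaCO3 = 0.02173 × 100.09 = 2.175 g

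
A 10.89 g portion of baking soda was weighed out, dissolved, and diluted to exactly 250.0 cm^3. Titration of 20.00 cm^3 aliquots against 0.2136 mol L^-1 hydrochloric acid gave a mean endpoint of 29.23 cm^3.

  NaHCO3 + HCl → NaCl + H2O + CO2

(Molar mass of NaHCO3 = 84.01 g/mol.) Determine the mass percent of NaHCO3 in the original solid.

60.21 %

n(HCl) per titration = 0.02923 × 0.2136 = 6.244 × 10^-3 mol
n(NaHCO3) in each aliquot = 6.244 × 10^-3 mol (1:1 ratio)
n(NaHCO3) in the whole flask = 6.244 × 10^-3 × 250.0/20.00 = 0.07804 mol
mass of NaHCO3 = 0.07804 × 84.01 = 6.556 g
% NaHCO3 = 6.556 / 10.89 × 100 = 60.21 %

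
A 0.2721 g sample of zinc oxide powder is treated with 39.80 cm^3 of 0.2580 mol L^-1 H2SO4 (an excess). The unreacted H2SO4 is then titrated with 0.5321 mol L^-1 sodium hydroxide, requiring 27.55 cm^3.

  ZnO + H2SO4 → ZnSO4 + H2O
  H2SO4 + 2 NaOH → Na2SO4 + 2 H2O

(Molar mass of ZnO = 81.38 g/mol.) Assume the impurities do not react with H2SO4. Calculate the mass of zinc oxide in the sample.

n(H2SO4) added = 0.03980 × 0.2580 = 0.01027 mol
n(NaOH) used in back-titration = 0.02755 × 0.5321 = 0.01466 mol
From the 1:2 ratio, n(H2SO4) left over = 1/2 × 0.01466 = 7.330 × 10^-3 mol
n(H2SO4) consumed by analyte = 0.01027 − 7.330 × 10^-3 = 2.939 × 10^-3 mol
n(ZnO) = 2.939 × 10^-3 mol (1:1 ratio)
mass of ZnO = 2.939 × 10^-3 × 81.38 = 0.2392 g

0.2392 g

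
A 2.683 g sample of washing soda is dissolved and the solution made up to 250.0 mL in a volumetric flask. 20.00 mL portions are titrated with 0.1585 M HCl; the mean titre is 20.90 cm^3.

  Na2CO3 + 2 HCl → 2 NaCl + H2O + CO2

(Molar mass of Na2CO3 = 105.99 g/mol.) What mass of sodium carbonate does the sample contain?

n(HCl) per titration = 0.02090 × 0.1585 = 3.313 × 10^-3 mol
From the 1:2 ratio, n(Na2CO3) in each aliquot = 1/2 × 3.313 × 10^-3 = 1.656 × 10^-3 mol
n(Na2CO3) in the whole flask = 1.656 × 10^-3 × 250.0/20.00 = 0.02070 mol
mass of Na2CO3 = 0.02070 × 105.99 = 2.194 g

2.194 g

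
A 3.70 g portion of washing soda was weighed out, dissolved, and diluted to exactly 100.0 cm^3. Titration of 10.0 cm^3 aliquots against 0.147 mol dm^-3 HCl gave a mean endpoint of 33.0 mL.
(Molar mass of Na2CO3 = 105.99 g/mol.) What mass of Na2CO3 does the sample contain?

2.57 g

Na2CO3 + 2 HCl → 2 NaCl + H2O + CO2
n(HCl) per titration = 0.0330 × 0.147 = 4.85 × 10^-3 mol
From the 1:2 ratio, n(Na2CO3) in each aliquot = 1/2 × 4.85 × 10^-3 = 2.43 × 10^-3 mol
n(Na2CO3) in the whole flask = 2.43 × 10^-3 × 100.0/10.0 = 0.0243 mol
mass of Na2CO3 = 0.0243 × 105.99 = 2.57 g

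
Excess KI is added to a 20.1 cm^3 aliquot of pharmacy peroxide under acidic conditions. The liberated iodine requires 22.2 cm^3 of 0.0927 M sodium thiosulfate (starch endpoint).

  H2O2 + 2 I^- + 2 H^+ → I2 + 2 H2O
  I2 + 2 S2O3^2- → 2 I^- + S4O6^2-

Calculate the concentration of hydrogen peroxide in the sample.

0.0512 M

n(S2O3^2-) = 0.0222 × 0.0927 = 2.06 × 10^-3 mol
n(I2) = n(S2O3^2-)/2 = 1.03 × 10^-3 mol
n(H2O2) in the aliquot = 1.03 × 10^-3 mol (1:1 ratio)
[H2O2] = 1.03 × 10^-3 / 0.0201 = 0.0512 mol/L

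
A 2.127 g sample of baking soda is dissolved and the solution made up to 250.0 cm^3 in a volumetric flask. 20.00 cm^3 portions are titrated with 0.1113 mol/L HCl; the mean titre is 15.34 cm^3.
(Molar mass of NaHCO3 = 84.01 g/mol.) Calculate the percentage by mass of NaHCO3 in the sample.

84.29 %

NaHCO3 + HCl → NaCl + H2O + CO2
n(HCl) per titration = 0.01534 × 0.1113 = 1.707 × 10^-3 mol
n(NaHCO3) in each aliquot = 1.707 × 10^-3 mol (1:1 ratio)
n(NaHCO3) in the whole flask = 1.707 × 10^-3 × 250.0/20.00 = 0.02134 mol
mass of NaHCO3 = 0.02134 × 84.01 = 1.793 g
% NaHCO3 = 1.793 / 2.127 × 100 = 84.29 %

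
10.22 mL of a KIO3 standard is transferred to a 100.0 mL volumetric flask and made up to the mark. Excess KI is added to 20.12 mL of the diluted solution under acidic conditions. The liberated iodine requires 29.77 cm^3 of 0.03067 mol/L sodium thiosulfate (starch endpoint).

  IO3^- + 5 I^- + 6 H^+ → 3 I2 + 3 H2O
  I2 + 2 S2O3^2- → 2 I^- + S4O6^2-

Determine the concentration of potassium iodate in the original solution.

0.07401 mol/L

n(S2O3^2-) = 0.02977 × 0.03067 = 9.130 × 10^-4 mol
n(I2) = n(S2O3^2-)/2 = 4.565 × 10^-4 mol
From the 1:3 ratio, n(IO3^-) in the aliquot = 1/3 × 4.565 × 10^-4 = 1.522 × 10^-4 mol
[IO3^-]_dilute = 1.522 × 10^-4 / 0.02012 = 0.007563 mol/L
[IO3^-]_original = 0.007563 × 100.0/10.22 = 0.07401 mol/L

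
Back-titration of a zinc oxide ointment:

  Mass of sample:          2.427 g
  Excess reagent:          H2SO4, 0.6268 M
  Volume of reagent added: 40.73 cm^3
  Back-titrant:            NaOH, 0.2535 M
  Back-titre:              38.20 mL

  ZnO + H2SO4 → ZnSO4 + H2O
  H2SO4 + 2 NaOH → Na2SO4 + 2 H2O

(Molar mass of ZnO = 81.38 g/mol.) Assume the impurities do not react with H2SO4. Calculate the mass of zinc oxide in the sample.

1.684 g

n(H2SO4) added = 0.04073 × 0.6268 = 0.02553 mol
n(NaOH) used in back-titration = 0.03820 × 0.2535 = 9.684 × 10^-3 mol
From the 1:2 ratio, n(H2SO4) left over = 1/2 × 9.684 × 10^-3 = 4.842 × 10^-3 mol
n(H2SO4) consumed by analyte = 0.02553 − 4.842 × 10^-3 = 0.02069 mol
n(ZnO) = 0.02069 mol (1:1 ratio)
mass of ZnO = 0.02069 × 81.38 = 1.684 g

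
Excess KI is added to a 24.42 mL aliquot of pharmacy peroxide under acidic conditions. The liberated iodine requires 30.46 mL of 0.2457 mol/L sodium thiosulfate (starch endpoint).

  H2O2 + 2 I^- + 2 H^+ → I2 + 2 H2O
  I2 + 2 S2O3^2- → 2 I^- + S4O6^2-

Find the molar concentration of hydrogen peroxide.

n(S2O3^2-) = 0.03046 × 0.2457 = 7.484 × 10^-3 mol
n(I2) = n(S2O3^2-)/2 = 3.742 × 10^-3 mol
n(H2O2) in the aliquot = 3.742 × 10^-3 mol (1:1 ratio)
[H2O2] = 3.742 × 10^-3 / 0.02442 = 0.1532 mol/L

0.1532 mol/L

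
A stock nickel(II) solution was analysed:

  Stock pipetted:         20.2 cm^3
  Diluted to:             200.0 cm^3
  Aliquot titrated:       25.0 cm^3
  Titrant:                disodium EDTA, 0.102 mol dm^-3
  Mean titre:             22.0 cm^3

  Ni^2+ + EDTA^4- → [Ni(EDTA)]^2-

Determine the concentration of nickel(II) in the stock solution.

0.889 mol/L

n(EDTA) = 0.0220 × 0.102 = 2.24 × 10^-3 mol
n(Ni2+) in the aliquot = 2.24 × 10^-3 mol (1:1 ratio)
[Ni2+]_dilute = 2.24 × 10^-3 / 0.0250 = 0.0898 mol/L
Dilution factor = 200.0 / 20.2 = 9.901
[Ni2+]_stock = 0.0898 × 9.901 = 0.889 mol/L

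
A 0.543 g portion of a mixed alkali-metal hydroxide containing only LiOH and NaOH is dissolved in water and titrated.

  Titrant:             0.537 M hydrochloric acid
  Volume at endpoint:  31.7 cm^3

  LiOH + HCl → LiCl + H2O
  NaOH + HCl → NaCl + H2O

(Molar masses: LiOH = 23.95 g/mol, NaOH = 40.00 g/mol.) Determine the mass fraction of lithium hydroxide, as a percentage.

n(HCl) = 0.0317 × 0.537 = 0.0170 mol
Let x = n(LiOH), y = n(NaOH).
Titrant: 1x + 1y = 0.0170;  mass: 23.95x + 40.00y = 0.543
Solving, x = 8.59 × 10^-3 mol, y = 8.43 × 10^-3 mol
mass of LiOH = 8.59 × 10^-3 × 23.95 = 0.206 g
% LiOH = 0.206 / 0.543 × 100 = 37.9 %

37.9 %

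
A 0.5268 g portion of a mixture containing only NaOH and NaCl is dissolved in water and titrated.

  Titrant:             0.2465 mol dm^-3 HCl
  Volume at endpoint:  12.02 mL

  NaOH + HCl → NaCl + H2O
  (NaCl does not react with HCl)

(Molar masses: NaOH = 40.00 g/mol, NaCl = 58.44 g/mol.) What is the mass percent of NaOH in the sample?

22.50 %

n(HCl) = 0.01202 × 0.2465 = 2.963 × 10^-3 mol
Let x = n(NaOH), y = n(NaCl).
Titrant: 1x = 2.963 × 10^-3;  mass: 40.00x + 58.44y = 0.5268
Solving, x = 2.963 × 10^-3 mol, y = 6.986 × 10^-3 mol
mass of NaOH = 2.963 × 10^-3 × 40.00 = 0.1185 g
% NaOH = 0.1185 / 0.5268 × 100 = 22.50 %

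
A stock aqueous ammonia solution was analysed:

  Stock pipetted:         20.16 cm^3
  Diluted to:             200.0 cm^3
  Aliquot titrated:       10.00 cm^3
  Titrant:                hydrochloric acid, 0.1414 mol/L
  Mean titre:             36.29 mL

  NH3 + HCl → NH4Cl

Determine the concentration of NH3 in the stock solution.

5.091 mol/L

n(HCl) = 0.03629 × 0.1414 = 5.131 × 10^-3 mol
n(NH3) in the aliquot = 5.131 × 10^-3 mol (1:1 ratio)
[NH3]_dilute = 5.131 × 10^-3 / 0.01000 = 0.5131 mol/L
Dilution factor = 200.0 / 20.16 = 9.921
[NH3]_stock = 0.5131 × 9.921 = 5.091 mol/L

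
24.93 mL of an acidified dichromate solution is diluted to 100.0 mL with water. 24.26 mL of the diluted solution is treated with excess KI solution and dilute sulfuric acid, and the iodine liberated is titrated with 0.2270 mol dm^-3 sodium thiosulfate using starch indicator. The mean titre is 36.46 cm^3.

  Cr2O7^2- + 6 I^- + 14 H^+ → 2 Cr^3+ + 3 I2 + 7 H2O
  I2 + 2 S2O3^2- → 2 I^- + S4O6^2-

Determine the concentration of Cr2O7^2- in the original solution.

0.2281 mol/L

n(S2O3^2-) = 0.03646 × 0.2270 = 8.276 × 10^-3 mol
n(I2) = n(S2O3^2-)/2 = 4.138 × 10^-3 mol
From the 1:3 ratio, n(Cr2O7^2-) in the aliquot = 1/3 × 4.138 × 10^-3 = 1.379 × 10^-3 mol
[Cr2O7^2-]_dilute = 1.379 × 10^-3 / 0.02426 = 0.05686 mol/L
[Cr2O7^2-]_original = 0.05686 × 100.0/24.93 = 0.2281 mol/L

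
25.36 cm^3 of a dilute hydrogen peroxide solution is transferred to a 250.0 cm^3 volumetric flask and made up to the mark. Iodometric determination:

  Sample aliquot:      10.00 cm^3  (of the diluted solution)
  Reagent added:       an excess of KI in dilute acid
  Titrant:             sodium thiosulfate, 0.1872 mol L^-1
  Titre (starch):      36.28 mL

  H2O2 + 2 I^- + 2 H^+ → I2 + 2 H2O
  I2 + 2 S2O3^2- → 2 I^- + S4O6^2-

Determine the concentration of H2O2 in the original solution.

3.348 mol/L

n(S2O3^2-) = 0.03628 × 0.1872 = 6.792 × 10^-3 mol
n(I2) = n(S2O3^2-)/2 = 3.396 × 10^-3 mol
n(H2O2) in the aliquot = 3.396 × 10^-3 mol (1:1 ratio)
[H2O2]_dilute = 3.396 × 10^-3 / 0.01000 = 0.3396 mol/L
[H2O2]_original = 0.3396 × 250.0/25.36 = 3.348 mol/L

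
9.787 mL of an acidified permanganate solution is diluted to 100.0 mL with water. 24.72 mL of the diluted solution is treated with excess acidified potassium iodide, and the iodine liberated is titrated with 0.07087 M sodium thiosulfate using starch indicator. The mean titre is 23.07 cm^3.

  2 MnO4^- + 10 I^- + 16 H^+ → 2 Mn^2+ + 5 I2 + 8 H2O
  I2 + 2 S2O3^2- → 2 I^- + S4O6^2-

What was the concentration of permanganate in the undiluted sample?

0.1352 M

n(S2O3^2-) = 0.02307 × 0.07087 = 1.635 × 10^-3 mol
n(I2) = n(S2O3^2-)/2 = 8.175 × 10^-4 mol
From the 2:5 ratio, n(MnO4^-) in the aliquot = 2/5 × 8.175 × 10^-4 = 3.270 × 10^-4 mol
[MnO4^-]_dilute = 3.270 × 10^-4 / 0.02472 = 0.01323 mol/L
[MnO4^-]_original = 0.01323 × 100.0/9.787 = 0.1352 mol/L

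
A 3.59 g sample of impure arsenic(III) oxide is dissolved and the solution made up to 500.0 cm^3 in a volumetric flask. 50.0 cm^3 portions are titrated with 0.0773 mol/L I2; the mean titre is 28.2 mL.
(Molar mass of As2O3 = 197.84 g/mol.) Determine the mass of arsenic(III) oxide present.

2.16 g

As2O3 + 2 I2 + 2 H2O → As2O5 + 4 HI
n(I2) per titration = 0.0282 × 0.0773 = 2.18 × 10^-3 mol
From the 1:2 ratio, n(As2O3) in each aliquot = 1/2 × 2.18 × 10^-3 = 1.09 × 10^-3 mol
n(As2O3) in the whole flask = 1.09 × 10^-3 × 500.0/50.0 = 0.0109 mol
mass of As2O3 = 0.0109 × 197.84 = 2.16 g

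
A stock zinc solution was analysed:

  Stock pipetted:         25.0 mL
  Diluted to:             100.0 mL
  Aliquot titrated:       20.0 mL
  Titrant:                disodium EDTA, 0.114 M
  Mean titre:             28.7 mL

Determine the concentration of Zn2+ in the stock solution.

Zn^2+ + EDTA^4- → [Zn(EDTA)]^2-
n(EDTA) = 0.0287 × 0.114 = 3.27 × 10^-3 mol
n(Zn2+) in the aliquot = 3.27 × 10^-3 mol (1:1 ratio)
[Zn2+]_dilute = 3.27 × 10^-3 / 0.0200 = 0.164 mol/L
Dilution factor = 100.0 / 25.0 = 4.000
[Zn2+]_stock = 0.164 × 4.000 = 0.654 mol/L

0.654 M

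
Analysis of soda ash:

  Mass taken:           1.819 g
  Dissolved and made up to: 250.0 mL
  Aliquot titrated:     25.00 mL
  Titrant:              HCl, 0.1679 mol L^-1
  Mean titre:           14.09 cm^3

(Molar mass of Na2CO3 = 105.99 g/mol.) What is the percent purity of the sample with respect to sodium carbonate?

Na2CO3 + 2 HCl → 2 NaCl + H2O + CO2
n(HCl) per titration = 0.01409 × 0.1679 = 2.366 × 10^-3 mol
From the 1:2 ratio, n(Na2CO3) in each aliquot = 1/2 × 2.366 × 10^-3 = 1.183 × 10^-3 mol
n(Na2CO3) in the whole flask = 1.183 × 10^-3 × 250.0/25.00 = 0.01183 mol
mass of Na2CO3 = 0.01183 × 105.99 = 1.254 g
% Na2CO3 = 1.254 / 1.819 × 100 = 68.92 %

68.92 %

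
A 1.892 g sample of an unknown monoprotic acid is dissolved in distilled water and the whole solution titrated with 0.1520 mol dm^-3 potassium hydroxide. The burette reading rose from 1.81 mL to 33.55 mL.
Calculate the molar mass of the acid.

392.2 g/mol

n(KOH) = 0.03174 L × 0.1520 mol/L = 4.824 × 10^-3 mol
n(HA) = 4.824 × 10^-3 mol (1:1 ratio)
M = m / n = 1.892 g / 4.824 × 10^-3 mol = 392.2 g/mol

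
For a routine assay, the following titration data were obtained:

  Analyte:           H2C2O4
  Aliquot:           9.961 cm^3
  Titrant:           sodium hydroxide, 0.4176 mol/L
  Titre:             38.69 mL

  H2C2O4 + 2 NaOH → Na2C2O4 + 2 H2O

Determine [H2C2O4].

n(NaOH) = 0.03869 L × 0.4176 mol/L = 0.01616 mol
From the 1:2 mole ratio, n(H2C2O4) = 1/2 × 0.01616 = 8.078 × 10^-3 mol
[H2C2O4] = 8.078 × 10^-3 mol / 0.009961 L = 0.8110 mol/L

0.8110 mol/L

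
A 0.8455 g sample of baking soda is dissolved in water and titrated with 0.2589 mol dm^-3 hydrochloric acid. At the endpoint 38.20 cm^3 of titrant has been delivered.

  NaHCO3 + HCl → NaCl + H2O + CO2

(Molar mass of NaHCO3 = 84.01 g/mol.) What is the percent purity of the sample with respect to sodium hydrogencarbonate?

98.27 %

n(HCl) = 0.03820 L × 0.2589 mol/L = 9.890 × 10^-3 mol
n(NaHCO3) = 9.890 × 10^-3 mol (1:1 ratio)
mass of NaHCO3 = 9.890 × 10^-3 × 84.01 g/mol = 0.8309 g
% NaHCO3 = 0.8309 / 0.8455 × 100 = 98.27 %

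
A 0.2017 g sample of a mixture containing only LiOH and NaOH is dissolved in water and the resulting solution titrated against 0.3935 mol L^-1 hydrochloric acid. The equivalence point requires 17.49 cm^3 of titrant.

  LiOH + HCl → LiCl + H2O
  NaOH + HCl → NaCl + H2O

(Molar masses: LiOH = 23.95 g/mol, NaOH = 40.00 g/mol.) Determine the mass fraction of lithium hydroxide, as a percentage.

54.45 %

n(HCl) = 0.01749 × 0.3935 = 6.882 × 10^-3 mol
Let x = n(LiOH), y = n(NaOH).
Titrant: 1x + 1y = 6.882 × 10^-3;  mass: 23.95x + 40.00y = 0.2017
Solving, x = 4.585 × 10^-3 mol, y = 2.297 × 10^-3 mol
mass of LiOH = 4.585 × 10^-3 × 23.95 = 0.1098 g
% LiOH = 0.1098 / 0.2017 × 100 = 54.45 %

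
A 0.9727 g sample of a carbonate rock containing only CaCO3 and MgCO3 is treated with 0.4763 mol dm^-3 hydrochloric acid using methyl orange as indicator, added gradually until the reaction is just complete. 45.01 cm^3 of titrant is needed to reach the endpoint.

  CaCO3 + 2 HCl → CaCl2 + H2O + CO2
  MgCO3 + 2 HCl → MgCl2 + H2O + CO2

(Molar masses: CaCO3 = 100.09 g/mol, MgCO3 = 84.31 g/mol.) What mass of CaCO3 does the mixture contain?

n(HCl) = 0.04501 × 0.4763 = 0.02144 mol
Let x = n(CaCO3), y = n(MgCO3).
Titrant: 2x + 2y = 0.02144;  mass: 100.09x + 84.31y = 0.9727
Solving, x = 4.371 × 10^-3 mol, y = 6.348 × 10^-3 mol
mass of CaCO3 = 4.371 × 10^-3 × 100.09 = 0.4375 g

0.4375 g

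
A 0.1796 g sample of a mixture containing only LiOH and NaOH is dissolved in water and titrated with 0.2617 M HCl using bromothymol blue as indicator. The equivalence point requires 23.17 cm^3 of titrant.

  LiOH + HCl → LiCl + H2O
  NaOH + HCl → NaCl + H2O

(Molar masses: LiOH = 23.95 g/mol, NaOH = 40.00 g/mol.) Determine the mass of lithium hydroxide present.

n(HCl) = 0.02317 × 0.2617 = 6.064 × 10^-3 mol
Let x = n(LiOH), y = n(NaOH).
Titrant: 1x + 1y = 6.064 × 10^-3;  mass: 23.95x + 40.00y = 0.1796
Solving, x = 3.922 × 10^-3 mol, y = 2.142 × 10^-3 mol
mass of LiOH = 3.922 × 10^-3 × 23.95 = 0.09393 g

0.09393 g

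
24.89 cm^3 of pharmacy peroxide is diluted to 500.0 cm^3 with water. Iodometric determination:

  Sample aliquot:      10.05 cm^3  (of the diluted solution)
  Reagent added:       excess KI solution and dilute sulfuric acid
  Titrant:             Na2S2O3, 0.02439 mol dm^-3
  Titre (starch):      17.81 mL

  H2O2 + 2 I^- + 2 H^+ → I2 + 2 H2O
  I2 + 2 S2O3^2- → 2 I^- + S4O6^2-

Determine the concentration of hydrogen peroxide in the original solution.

n(S2O3^2-) = 0.01781 × 0.02439 = 4.344 × 10^-4 mol
n(I2) = n(S2O3^2-)/2 = 2.172 × 10^-4 mol
n(H2O2) in the aliquot = 2.172 × 10^-4 mol (1:1 ratio)
[H2O2]_dilute = 2.172 × 10^-4 / 0.01005 = 0.02161 mol/L
[H2O2]_original = 0.02161 × 500.0/24.89 = 0.4341 mol/L

0.4341 mol/L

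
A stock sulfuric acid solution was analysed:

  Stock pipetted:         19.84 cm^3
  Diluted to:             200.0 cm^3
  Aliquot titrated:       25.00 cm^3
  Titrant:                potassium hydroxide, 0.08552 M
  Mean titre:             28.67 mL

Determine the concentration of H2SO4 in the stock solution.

0.4943 M

H2SO4 + 2 KOH → K2SO4 + 2 H2O
n(KOH) = 0.02867 × 0.08552 = 2.452 × 10^-3 mol
From the 1:2 ratio, n(H2SO4) in the aliquot = 1/2 × 2.452 × 10^-3 = 1.226 × 10^-3 mol
[H2SO4]_dilute = 1.226 × 10^-3 / 0.02500 = 0.04904 mol/L
Dilution factor = 200.0 / 19.84 = 10.08
[H2SO4]_stock = 0.04904 × 10.08 = 0.4943 mol/L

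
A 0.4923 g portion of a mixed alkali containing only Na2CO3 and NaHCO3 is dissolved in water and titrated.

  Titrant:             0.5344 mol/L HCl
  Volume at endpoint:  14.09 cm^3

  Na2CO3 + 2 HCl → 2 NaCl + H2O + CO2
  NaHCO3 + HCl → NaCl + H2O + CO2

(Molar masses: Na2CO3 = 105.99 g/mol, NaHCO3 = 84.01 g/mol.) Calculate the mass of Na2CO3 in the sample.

0.2397 g

n(HCl) = 0.01409 × 0.5344 = 7.530 × 10^-3 mol
Let x = n(Na2CO3), y = n(NaHCO3).
Titrant: 2x + 1y = 7.530 × 10^-3;  mass: 105.99x + 84.01y = 0.4923
Solving, x = 2.261 × 10^-3 mol, y = 3.007 × 10^-3 mol
mass of Na2CO3 = 2.261 × 10^-3 × 105.99 = 0.2397 g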